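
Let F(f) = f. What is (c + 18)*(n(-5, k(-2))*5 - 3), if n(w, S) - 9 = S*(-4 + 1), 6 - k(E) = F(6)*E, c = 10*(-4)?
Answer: 5016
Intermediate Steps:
c = -40
k(E) = 6 - 6*E
n(w, S) = 9 - 3*S (n(w, S) = 9 + S*(-4 + 1) = 9 + S*(-3) = 9 - 3*S)
(c + 18)*(n(-5, k(-2))*5 - 3) = (-40 + 18)*((9 - 3*(6 - 6*(-2)))*5 - 3) = -22*((9 - 3*(6 + 12))*5 - 3) = -22*((9 - 3*18)*5 - 3) = -22*((9 - 54)*5 - 3) = -22*(-45*5 - 3) = -22*(-225 - 3) = -22*(-228) = 5016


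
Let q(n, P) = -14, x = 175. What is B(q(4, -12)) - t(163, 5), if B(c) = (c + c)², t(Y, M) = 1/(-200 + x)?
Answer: 19601/25 ≈ 784.04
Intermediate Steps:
t(Y, M) = -1/25 (t(Y, M) = 1/(-200 + 175) = 1/(-25) = -1/25)
B(c) = 4*c² (B(c) = (2*c)² = 4*c²)
B(q(4, -12)) - t(163, 5) = 4*(-14)² - 1*(-1/25) = 4*196 + 1/25 = 784 + 1/25 = 19601/25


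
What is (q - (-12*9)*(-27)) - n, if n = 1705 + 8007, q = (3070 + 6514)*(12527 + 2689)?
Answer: 145817516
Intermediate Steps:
q = 145830144 (q = 9584*15216 = 145830144)
n = 9712
(q - (-12*9)*(-27)) - n = (145830144 - (-12*9)*(-27)) - 1*9712 = (145830144 - (-108)*(-27)) - 9712 = (145830144 - 1*2916) - 9712 = (145830144 - 2916) - 9712 = 145827228 - 9712 = 145817516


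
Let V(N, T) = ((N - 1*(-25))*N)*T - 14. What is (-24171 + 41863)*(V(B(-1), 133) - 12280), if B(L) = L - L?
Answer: -217505448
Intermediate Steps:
B(L) = 0
V(N, T) = -14 + N*T*(25 + N) (V(N, T) = ((N + 25)*N)*T - 14 = ((25 + N)*N)*T - 14 = (N*(25 + N))*T - 14 = N*T*(25 + N) - 14 = -14 + N*T*(25 + N))
(-24171 + 41863)*(V(B(-1), 133) - 12280) = (-24171 + 41863)*((-14 + 133*0² + 25*0*133) - 12280) = 17692*((-14 + 133*0 + 0) - 12280) = 17692*((-14 + 0 + 0) - 12280) = 17692*(-14 - 12280) = 17692*(-12294) = -217505448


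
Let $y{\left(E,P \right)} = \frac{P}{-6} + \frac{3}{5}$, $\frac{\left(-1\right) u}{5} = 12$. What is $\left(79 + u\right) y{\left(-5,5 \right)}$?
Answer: $- \frac{133}{30} \approx -4.4333$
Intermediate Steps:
$u = -60$ ($u = \left(-5\right) 12 = -60$)
$y{\left(E,P \right)} = \frac{3}{5} - \frac{P}{6}$ ($y{\left(E,P \right)} = P \left(- \frac{1}{6}\right) + 3 \cdot \frac{1}{5} = - \frac{P}{6} + \frac{3}{5} = \frac{3}{5} - \frac{P}{6}$)
$\left(79 + u\right) y{\left(-5,5 \right)} = \left(79 - 60\right) \left(\frac{3}{5} - \frac{5}{6}\right) = 19 \left(\frac{3}{5} - \frac{5}{6}\right) = 19 \left(- \frac{7}{30}\right) = - \frac{133}{30}$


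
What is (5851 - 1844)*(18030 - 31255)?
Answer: -52992575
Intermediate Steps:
(5851 - 1844)*(18030 - 31255) = 4007*(-13225) = -52992575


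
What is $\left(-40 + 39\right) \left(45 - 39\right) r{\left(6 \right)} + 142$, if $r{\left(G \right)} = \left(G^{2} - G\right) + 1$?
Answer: $-44$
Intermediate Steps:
$r{\left(G \right)} = 1 + G^{2} - G$
$\left(-40 + 39\right) \left(45 - 39\right) r{\left(6 \right)} + 142 = \left(-40 + 39\right) \left(45 - 39\right) \left(1 + 6^{2} - 6\right) + 142 = \left(-1\right) 6 \left(1 + 36 - 6\right) + 142 = \left(-6\right) 31 + 142 = -186 + 142 = -44$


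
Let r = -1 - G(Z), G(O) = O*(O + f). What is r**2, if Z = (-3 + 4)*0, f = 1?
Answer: 1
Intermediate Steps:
Z = 0 (Z = 1*0 = 0)
G(O) = O*(1 + O) (G(O) = O*(O + 1) = O*(1 + O))
r = -1 (r = -1 - 0*(1 + 0) = -1 - 0 = -1 - 1*0 = -1 + 0 = -1)
r**2 = (-1)**2 = 1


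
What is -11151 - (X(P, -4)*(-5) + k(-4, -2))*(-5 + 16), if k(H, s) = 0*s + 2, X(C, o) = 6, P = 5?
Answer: -10843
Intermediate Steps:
k(H, s) = 2 (k(H, s) = 0 + 2 = 2)
-11151 - (X(P, -4)*(-5) + k(-4, -2))*(-5 + 16) = -11151 - (6*(-5) + 2)*(-5 + 16) = -11151 - (-30 + 2)*11 = -11151 - (-28)*11 = -11151 - 1*(-308) = -11151 + 308 = -10843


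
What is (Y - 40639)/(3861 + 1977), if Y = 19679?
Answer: -10480/2919 ≈ -3.5903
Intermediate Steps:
(Y - 40639)/(3861 + 1977) = (19679 - 40639)/(3861 + 1977) = -20960/5838 = -20960*1/5838 = -10480/2919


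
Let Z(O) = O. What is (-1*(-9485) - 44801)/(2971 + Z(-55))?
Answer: -109/9 ≈ -12.111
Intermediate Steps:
(-1*(-9485) - 44801)/(2971 + Z(-55)) = (-1*(-9485) - 44801)/(2971 - 55) = (9485 - 44801)/2916 = -35316*1/2916 = -109/9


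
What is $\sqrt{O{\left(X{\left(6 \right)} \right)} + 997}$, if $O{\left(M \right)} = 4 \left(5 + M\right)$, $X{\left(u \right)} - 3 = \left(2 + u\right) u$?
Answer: $\sqrt{1221} \approx 34.943$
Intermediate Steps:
$X{\left(u \right)} = 3 + u \left(2 + u\right)$ ($X{\left(u \right)} = 3 + \left(2 + u\right) u = 3 + u \left(2 + u\right)$)
$O{\left(M \right)} = 20 + 4 M$
$\sqrt{O{\left(X{\left(6 \right)} \right)} + 997} = \sqrt{\left(20 + 4 \left(3 + 6^{2} + 2 \cdot 6\right)\right) + 997} = \sqrt{\left(20 + 4 \left(3 + 36 + 12\right)\right) + 997} = \sqrt{\left(20 + 4 \cdot 51\right) + 997} = \sqrt{\left(20 + 204\right) + 997} = \sqrt{224 + 997} = \sqrt{1221}$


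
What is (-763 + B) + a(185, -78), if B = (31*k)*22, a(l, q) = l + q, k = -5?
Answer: -4066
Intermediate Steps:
B = -3410 (B = (31*(-5))*22 = -155*22 = -3410)
(-763 + B) + a(185, -78) = (-763 - 3410) + (185 - 78) = -4173 + 107 = -4066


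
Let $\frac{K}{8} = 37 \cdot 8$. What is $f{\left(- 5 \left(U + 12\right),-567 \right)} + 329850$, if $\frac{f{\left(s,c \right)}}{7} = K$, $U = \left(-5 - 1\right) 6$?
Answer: $346426$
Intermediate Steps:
$U = -36$ ($U = \left(-6\right) 6 = -36$)
$K = 2368$ ($K = 8 \cdot 37 \cdot 8 = 8 \cdot 296 = 2368$)
$f{\left(s,c \right)} = 16576$ ($f{\left(s,c \right)} = 7 \cdot 2368 = 16576$)
$f{\left(- 5 \left(U + 12\right),-567 \right)} + 329850 = 16576 + 329850 = 346426$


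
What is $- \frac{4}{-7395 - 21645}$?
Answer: $\frac{1}{7260} \approx 0.00013774$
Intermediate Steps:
$- \frac{4}{-7395 - 21645} = - \frac{4}{-29040} = \left(-4\right) \left(- \frac{1}{29040}\right) = \frac{1}{7260}$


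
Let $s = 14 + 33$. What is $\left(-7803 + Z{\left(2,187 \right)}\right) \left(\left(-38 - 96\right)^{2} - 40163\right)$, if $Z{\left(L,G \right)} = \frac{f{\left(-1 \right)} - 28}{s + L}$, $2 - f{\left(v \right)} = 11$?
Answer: $\frac{8491601488}{49} \approx 1.733 \cdot 10^{8}$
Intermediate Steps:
$f{\left(v \right)} = -9$ ($f{\left(v \right)} = 2 - 11 = -9$)
$s = 47$
$Z{\left(L,G \right)} = - \frac{37}{47 + L}$ ($Z{\left(L,G \right)} = \frac{-9 - 28}{47 + L} = - \frac{37}{47 + L}$)
$\left(-7803 + Z{\left(2,187 \right)}\right) \left(\left(-38 - 96\right)^{2} - 40163\right) = \left(-7803 - \frac{37}{47 + 2}\right) \left(\left(-38 - 96\right)^{2} - 40163\right) = \left(-7803 - \frac{37}{49}\right) \left(\left(-134\right)^{2} - 40163\right) = \left(-7803 - \frac{37}{49}\right) \left(17956 - 40163\right) = \left(-7803 - \frac{37}{49}\right) \left(-22207\right) = \left(- \frac{382384}{49}\right) \left(-22207\right) = \frac{8491601488}{49}$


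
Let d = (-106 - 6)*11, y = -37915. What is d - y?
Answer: 36683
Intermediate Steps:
d = -1232 (d = -112*11 = -1232)
d - y = -1232 - 1*(-37915) = -1232 + 37915 = 36683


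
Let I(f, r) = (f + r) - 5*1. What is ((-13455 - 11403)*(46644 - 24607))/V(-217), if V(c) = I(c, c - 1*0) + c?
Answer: 273897873/328 ≈ 8.3505e+5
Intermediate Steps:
I(f, r) = -5 + f + r (I(f, r) = (f + r) - 5 = -5 + f + r)
V(c) = -5 + 3*c (V(c) = (-5 + c + (c - 1*0)) + c = (-5 + c + (c + 0)) + c = (-5 + c + c) + c = (-5 + 2*c) + c = -5 + 3*c)
((-13455 - 11403)*(46644 - 24607))/V(-217) = ((-13455 - 11403)*(46644 - 24607))/(-5 + 3*(-217)) = (-24858*22037)/(-5 - 651) = -547795746/(-656) = -547795746*(-1/656) = 273897873/328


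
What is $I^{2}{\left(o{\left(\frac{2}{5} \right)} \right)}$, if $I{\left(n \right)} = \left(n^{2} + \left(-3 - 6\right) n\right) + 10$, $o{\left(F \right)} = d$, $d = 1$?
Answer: $4$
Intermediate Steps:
$o{\left(F \right)} = 1$
$I{\left(n \right)} = 10 + n^{2} - 9 n$ ($I{\left(n \right)} = \left(n^{2} + \left(-3 - 6\right) n\right) + 10 = \left(n^{2} - 9 n\right) + 10 = 10 + n^{2} - 9 n$)
$I^{2}{\left(o{\left(\frac{2}{5} \right)} \right)} = \left(10 + 1^{2} - 9\right)^{2} = \left(10 + 1 - 9\right)^{2} = 2^{2} = 4$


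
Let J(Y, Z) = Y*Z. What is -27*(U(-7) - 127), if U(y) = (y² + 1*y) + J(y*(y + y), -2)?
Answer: 7587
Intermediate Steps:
U(y) = y - 3*y² (U(y) = (y² + 1*y) + (y*(y + y))*(-2) = (y² + y) + (y*(2*y))*(-2) = (y + y²) + (2*y²)*(-2) = (y + y²) - 4*y² = y - 3*y²)
-27*(U(-7) - 127) = -27*(-7*(1 - 3*(-7)) - 127) = -27*(-7*(1 + 21) - 127) = -27*(-7*22 - 127) = -27*(-154 - 127) = -27*(-281) = 7587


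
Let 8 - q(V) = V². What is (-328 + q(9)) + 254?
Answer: -147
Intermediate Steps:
q(V) = 8 - V²
(-328 + q(9)) + 254 = (-328 + (8 - 1*9²)) + 254 = (-328 + (8 - 1*81)) + 254 = (-328 + (8 - 81)) + 254 = (-328 - 73) + 254 = -401 + 254 = -147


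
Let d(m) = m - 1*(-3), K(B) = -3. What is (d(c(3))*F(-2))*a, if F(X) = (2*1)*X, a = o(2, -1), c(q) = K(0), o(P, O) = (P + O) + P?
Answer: 0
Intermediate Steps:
o(P, O) = O + 2*P (o(P, O) = (O + P) + P = O + 2*P)
c(q) = -3
a = 3 (a = -1 + 2*2 = -1 + 4 = 3)
d(m) = 3 + m (d(m) = m + 3 = 3 + m)
F(X) = 2*X
(d(c(3))*F(-2))*a = ((3 - 3)*(2*(-2)))*3 = (0*(-4))*3 = 0*3 = 0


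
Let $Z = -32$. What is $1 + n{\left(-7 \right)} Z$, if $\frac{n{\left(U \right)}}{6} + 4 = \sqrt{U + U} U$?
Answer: $769 + 1344 i \sqrt{14} \approx 769.0 + 5028.8 i$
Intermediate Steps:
$n{\left(U \right)} = -24 + 6 \sqrt{2} U^{\frac{3}{2}}$ ($n{\left(U \right)} = -24 + 6 \sqrt{U + U} U = -24 + 6 \sqrt{2 U} U = -24 + 6 \sqrt{2} \sqrt{U} U = -24 + 6 \sqrt{2} U^{\frac{3}{2}}$)
$1 + n{\left(-7 \right)} Z = 1 + \left(-24 + 6 \sqrt{2} \left(-7\right)^{\frac{3}{2}}\right) \left(-32\right) = 1 + \left(-24 + 6 \sqrt{2} \left(- 7 i \sqrt{7}\right)\right) \left(-32\right) = 1 + \left(-24 - 42 i \sqrt{14}\right) \left(-32\right) = 1 + \left(768 + 1344 i \sqrt{14}\right) = 769 + 1344 i \sqrt{14}$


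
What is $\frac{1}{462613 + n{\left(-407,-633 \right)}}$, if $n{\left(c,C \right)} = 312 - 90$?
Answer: $\frac{1}{462835} \approx 2.1606 \cdot 10^{-6}$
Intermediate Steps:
$n{\left(c,C \right)} = 222$ ($n{\left(c,C \right)} = 312 - 90 = 222$)
$\frac{1}{462613 + n{\left(-407,-633 \right)}} = \frac{1}{462613 + 222} = \frac{1}{462835}$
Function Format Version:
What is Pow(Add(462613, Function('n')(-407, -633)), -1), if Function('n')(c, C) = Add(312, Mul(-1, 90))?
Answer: Rational(1, 462835) ≈ 2.1606e-6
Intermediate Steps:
Function('n')(c, C) = 222 (Function('n')(c, C) = Add(312, -90) = 222)
Pow(Add(462613, Function('n')(-407, -633)), -1) = Pow(Add(462613, 222), -1) = Pow(462835, -1) = Rational(1, 462835)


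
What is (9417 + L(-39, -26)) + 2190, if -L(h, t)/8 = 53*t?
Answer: 22631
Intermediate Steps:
L(h, t) = -424*t
(9417 + L(-39, -26)) + 2190 = (9417 - 424*(-26)) + 2190 = (9417 + 11024) + 2190 = 20441 + 2190 = 22631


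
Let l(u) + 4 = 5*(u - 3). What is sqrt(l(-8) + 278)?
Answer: sqrt(219) ≈ 14.799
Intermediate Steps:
l(u) = -19 + 5*u (l(u) = -4 + 5*(u - 3) = -4 + 5*(-3 + u) = -4 + (-15 + 5*u) = -19 + 5*u)
sqrt(l(-8) + 278) = sqrt((-19 + 5*(-8)) + 278) = sqrt((-19 - 40) + 278) = sqrt(-59 + 278) = sqrt(219)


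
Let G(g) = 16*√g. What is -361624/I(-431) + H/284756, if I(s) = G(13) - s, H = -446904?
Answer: -11115896062774/12987222837 + 5785984*√13/182433 ≈ -741.56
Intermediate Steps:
I(s) = -s + 16*√13 (I(s) = 16*√13 - s = -s + 16*√13)
-361624/I(-431) + H/284756 = -361624/(-1*(-431) + 16*√13) - 446904/284756 = -361624/(431 + 16*√13) - 446904*1/284756 = -361624/(431 + 16*√13) - 111726/71189 = -111726/71189 - 361624/(431 + 16*√13)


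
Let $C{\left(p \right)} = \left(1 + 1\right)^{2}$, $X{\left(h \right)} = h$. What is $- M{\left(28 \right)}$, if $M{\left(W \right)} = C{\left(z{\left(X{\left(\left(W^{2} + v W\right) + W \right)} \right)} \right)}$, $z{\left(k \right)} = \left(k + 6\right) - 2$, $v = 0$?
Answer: $-4$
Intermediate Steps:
$z{\left(k \right)} = 4 + k$ ($z{\left(k \right)} = \left(6 + k\right) - 2 = 4 + k$)
$C{\left(p \right)} = 4$ ($C{\left(p \right)} = 2^{2} = 4$)
$M{\left(W \right)} = 4$
$- M{\left(28 \right)} = \left(-1\right) 4 = -4$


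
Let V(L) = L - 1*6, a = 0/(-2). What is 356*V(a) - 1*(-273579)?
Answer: 271443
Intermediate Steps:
a = 0 (a = 0*(-½) = 0)
V(L) = -6 + L (V(L) = L - 6 = -6 + L)
356*V(a) - 1*(-273579) = 356*(-6 + 0) - 1*(-273579) = 356*(-6) + 273579 = -2136 + 273579 = 271443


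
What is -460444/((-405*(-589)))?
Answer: -460444/238545 ≈ -1.9302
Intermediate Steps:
-460444/((-405*(-589))) = -460444/238545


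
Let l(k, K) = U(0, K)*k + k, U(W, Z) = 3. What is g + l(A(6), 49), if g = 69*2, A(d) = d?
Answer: 162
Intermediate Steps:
l(k, K) = 4*k (l(k, K) = 3*k + k = 4*k)
g = 138
g + l(A(6), 49) = 138 + 4*6 = 138 + 24 = 162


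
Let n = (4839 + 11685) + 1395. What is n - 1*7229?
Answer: 10690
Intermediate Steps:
n = 17919 (n = 16524 + 1395 = 17919)
n - 1*7229 = 17919 - 1*7229 = 17919 - 7229 = 10690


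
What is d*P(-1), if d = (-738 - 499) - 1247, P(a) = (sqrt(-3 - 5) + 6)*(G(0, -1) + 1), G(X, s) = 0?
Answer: -14904 - 4968*I*sqrt(2) ≈ -14904.0 - 7025.8*I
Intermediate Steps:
P(a) = 6 + 2*I*sqrt(2) (P(a) = (sqrt(-3 - 5) + 6)*(0 + 1) = (sqrt(-8) + 6)*1 = (2*I*sqrt(2) + 6)*1 = (6 + 2*I*sqrt(2))*1 = 6 + 2*I*sqrt(2))
d = -2484 (d = -1237 - 1247 = -2484)
d*P(-1) = -2484*(6 + 2*I*sqrt(2)) = -14904 - 4968*I*sqrt(2)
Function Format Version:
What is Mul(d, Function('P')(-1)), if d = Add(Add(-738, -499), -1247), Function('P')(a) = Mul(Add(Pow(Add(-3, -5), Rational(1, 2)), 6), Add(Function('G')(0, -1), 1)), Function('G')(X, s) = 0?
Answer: Add(-14904, Mul(-4968, I, Pow(2, Rational(1, 2)))) ≈ Add(-14904., Mul(-7025.8, I))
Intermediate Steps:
Function('P')(a) = Add(6, Mul(2, I, Pow(2, Rational(1, 2)))) (Function('P')(a) = Mul(Add(Pow(Add(-3, -5), Rational(1, 2)), 6), Add(0, 1)) = Mul(Add(Pow(-8, Rational(1, 2)), 6), 1) = Mul(Add(Mul(2, I, Pow(2, Rational(1, 2))), 6), 1) = Mul(Add(6, Mul(2, I, Pow(2, Rational(1, 2)))), 1) = Add(6, Mul(2, I, Pow(2, Rational(1, 2)))))
d = -2484 (d = Add(-1237, -1247) = -2484)
Mul(d, Function('P')(-1)) = Mul(-2484, Add(6, Mul(2, I, Pow(2, Rational(1, 2))))) = Add(-14904, Mul(-4968, I, Pow(2, Rational(1, 2))))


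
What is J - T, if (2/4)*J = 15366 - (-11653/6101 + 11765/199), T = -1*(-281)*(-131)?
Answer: 81864970121/1214099 ≈ 67429.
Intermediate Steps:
T = -36811 (T = 281*(-131) = -36811)
J = 37172771832/1214099 (J = 2*(15366 - (-11653/6101 + 11765/199)) = 2*(15366 - 1*69459318/1214099) = 2*(15366 - 69459318/1214099) = 2*(18586385916/1214099) = 37172771832/1214099 ≈ 30618.)
J - T = 37172771832/1214099 - 1*(-36811) = 37172771832/1214099 + 36811 = 81864970121/1214099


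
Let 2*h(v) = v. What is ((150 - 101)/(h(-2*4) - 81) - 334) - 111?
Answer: -37874/85 ≈ -445.58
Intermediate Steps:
h(v) = v/2
((150 - 101)/(h(-2*4) - 81) - 334) - 111 = ((150 - 101)/((-2*4)/2 - 81) - 334) - 111 = (49/((½)*(-8) - 81) - 334) - 111 = (49/(-4 - 81) - 334) - 111 = (49/(-85) - 334) - 111 = (49*(-1/85) - 334) - 111 = (-49/85 - 334) - 111 = -28439/85 - 111 = -37874/85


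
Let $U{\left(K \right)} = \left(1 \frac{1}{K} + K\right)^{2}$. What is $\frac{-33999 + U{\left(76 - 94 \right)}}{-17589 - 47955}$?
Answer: $\frac{10910051}{21236256} \approx 0.51375$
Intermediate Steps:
$U{\left(K \right)} = \left(K + \frac{1}{K}\right)^{2}$ ($U{\left(K \right)} = \left(\frac{1}{K} + K\right)^{2} = \left(K + \frac{1}{K}\right)^{2}$)
$\frac{-33999 + U{\left(76 - 94 \right)}}{-17589 - 47955} = \frac{-33999 + \frac{\left(1 + \left(76 - 94\right)^{2}\right)^{2}}{\left(76 - 94\right)^{2}}}{-17589 - 47955} = \frac{-33999 + \frac{\left(1 + \left(-18\right)^{2}\right)^{2}}{324}}{-65544} = \left(-33999 + \frac{\left(1 + 324\right)^{2}}{324}\right) \left(- \frac{1}{65544}\right) = \left(-33999 + \frac{325^{2}}{324}\right) \left(- \frac{1}{65544}\right) = \left(-33999 + \frac{1}{324} \cdot 105625\right) \left(- \frac{1}{65544}\right) = \left(-33999 + \frac{105625}{324}\right) \left(- \frac{1}{65544}\right) = \left(- \frac{10910051}{324}\right) \left(- \frac{1}{65544}\right) = \frac{10910051}{21236256}$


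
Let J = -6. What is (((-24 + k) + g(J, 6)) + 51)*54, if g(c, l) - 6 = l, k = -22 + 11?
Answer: 1512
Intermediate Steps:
k = -11
g(c, l) = 6 + l
(((-24 + k) + g(J, 6)) + 51)*54 = (((-24 - 11) + (6 + 6)) + 51)*54 = ((-35 + 12) + 51)*54 = (-23 + 51)*54 = 28*54 = 1512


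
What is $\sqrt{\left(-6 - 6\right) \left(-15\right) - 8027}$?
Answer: $i \sqrt{7847} \approx 88.583 i$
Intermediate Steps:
$\sqrt{\left(-6 - 6\right) \left(-15\right) - 8027} = \sqrt{\left(-12\right) \left(-15\right) - 8027} = \sqrt{180 - 8027} = \sqrt{-7847} = i \sqrt{7847}$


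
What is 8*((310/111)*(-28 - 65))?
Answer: -76880/37 ≈ -2077.8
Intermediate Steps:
8*((310/111)*(-28 - 65)) = 8*((310*(1/111))*(-93)) = 8*((310/111)*(-93)) = 8*(-9610/37) = -76880/37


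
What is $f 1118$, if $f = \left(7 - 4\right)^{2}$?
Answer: $10062$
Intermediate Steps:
$f = 9$ ($f = 3^{2} = 9$)
$f 1118 = 9 \cdot 1118 = 10062$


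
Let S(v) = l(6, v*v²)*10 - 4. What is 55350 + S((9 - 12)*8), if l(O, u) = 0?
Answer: 55346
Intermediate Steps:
S(v) = -4 (S(v) = 0*10 - 4 = 0 - 4 = -4)
55350 + S((9 - 12)*8) = 55350 - 4 = 55346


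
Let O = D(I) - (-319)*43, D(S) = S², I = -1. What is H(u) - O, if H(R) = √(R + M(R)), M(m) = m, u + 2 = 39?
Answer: -13718 + √74 ≈ -13709.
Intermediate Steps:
u = 37 (u = -2 + 39 = 37)
H(R) = √2*√R (H(R) = √(R + R) = √(2*R) = √2*√R)
O = 13718 (O = (-1)² - (-319)*43 = 1 - 1*(-13717) = 1 + 13717 = 13718)
H(u) - O = √2*√37 - 1*13718 = √74 - 13718 = -13718 + √74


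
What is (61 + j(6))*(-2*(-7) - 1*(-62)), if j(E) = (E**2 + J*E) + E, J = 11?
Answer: 12844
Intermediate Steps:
j(E) = E**2 + 12*E (j(E) = (E**2 + 11*E) + E = E**2 + 12*E)
(61 + j(6))*(-2*(-7) - 1*(-62)) = (61 + 6*(12 + 6))*(-2*(-7) - 1*(-62)) = (61 + 6*18)*(14 + 62) = (61 + 108)*76 = 169*76 = 12844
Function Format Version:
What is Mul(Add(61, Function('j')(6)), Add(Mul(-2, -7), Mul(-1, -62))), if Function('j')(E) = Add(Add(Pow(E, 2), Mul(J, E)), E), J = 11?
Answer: 12844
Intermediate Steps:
Function('j')(E) = Add(Pow(E, 2), Mul(12, E)) (Function('j')(E) = Add(Add(Pow(E, 2), Mul(11, E)), E) = Add(Pow(E, 2), Mul(12, E)))
Mul(Add(61, Function('j')(6)), Add(Mul(-2, -7), Mul(-1, -62))) = Mul(Add(61, Mul(6, Add(12, 6))), Add(Mul(-2, -7), Mul(-1, -62))) = Mul(Add(61, Mul(6, 18)), Add(14, 62)) = Mul(Add(61, 108), 76) = Mul(169, 76) = 12844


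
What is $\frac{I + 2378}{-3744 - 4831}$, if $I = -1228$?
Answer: $- \frac{46}{343} \approx -0.13411$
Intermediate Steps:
$\frac{I + 2378}{-3744 - 4831} = \frac{-1228 + 2378}{-3744 - 4831} = \frac{1150}{-8575} = 1150 \left(- \frac{1}{8575}\right) = - \frac{46}{343}$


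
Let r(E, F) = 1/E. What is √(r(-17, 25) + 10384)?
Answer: √3000959/17 ≈ 101.90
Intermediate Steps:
√(r(-17, 25) + 10384) = √(1/(-17) + 10384) = √(-1/17 + 10384) = √(176527/17) = √3000959/17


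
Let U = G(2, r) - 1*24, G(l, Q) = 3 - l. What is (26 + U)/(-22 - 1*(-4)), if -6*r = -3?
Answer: -⅙ ≈ -0.16667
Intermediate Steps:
r = ½ (r = -⅙*(-3) = ½ ≈ 0.50000)
U = -23 (U = (3 - 1*2) - 1*24 = (3 - 2) - 24 = 1 - 24 = -23)
(26 + U)/(-22 - 1*(-4)) = (26 - 23)/(-22 - 1*(-4)) = 3/(-22 + 4) = 3/(-18) = -1/18*3 = -⅙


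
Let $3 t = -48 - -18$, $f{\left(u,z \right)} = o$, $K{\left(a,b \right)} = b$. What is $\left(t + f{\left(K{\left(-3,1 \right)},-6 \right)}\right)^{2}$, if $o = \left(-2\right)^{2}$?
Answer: $36$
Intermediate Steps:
$o = 4$
$f{\left(u,z \right)} = 4$
$t = -10$ ($t = \frac{-48 - -18}{3} = \frac{-48 + 18}{3} = \frac{1}{3} \left(-30\right) = -10$)
$\left(t + f{\left(K{\left(-3,1 \right)},-6 \right)}\right)^{2} = \left(-10 + 4\right)^{2} = \left(-6\right)^{2} = 36$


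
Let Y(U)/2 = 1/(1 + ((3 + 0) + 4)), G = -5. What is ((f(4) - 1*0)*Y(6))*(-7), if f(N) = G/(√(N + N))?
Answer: 35*√2/16 ≈ 3.0936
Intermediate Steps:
f(N) = -5*√2/(2*√N) (f(N) = -5/√(N + N) = -5*√2/(2*√N))
Y(U) = ¼ (Y(U) = 2/(1 + ((3 + 0) + 4)) = 2/(1 + (3 + 4)) = 2/(1 + 7) = 2/8 = 2*(⅛) = ¼)
((f(4) - 1*0)*Y(6))*(-7) = ((-5*√2/(2*√4) - 1*0)*(¼))*(-7) = ((-5/2*√2*½ + 0)*(¼))*(-7) = ((-5*√2/4 + 0)*(¼))*(-7) = (-5*√2/4*(¼))*(-7) = -5*√2/16*(-7) = 35*√2/16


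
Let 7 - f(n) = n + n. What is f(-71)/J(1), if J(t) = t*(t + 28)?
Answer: 149/29 ≈ 5.1379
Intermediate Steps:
J(t) = t*(28 + t)
f(n) = 7 - 2*n (f(n) = 7 - (n + n) = 7 - 2*n)
f(-71)/J(1) = (7 - 2*(-71))/((1*(28 + 1))) = (7 + 142)/((1*29)) = 149/29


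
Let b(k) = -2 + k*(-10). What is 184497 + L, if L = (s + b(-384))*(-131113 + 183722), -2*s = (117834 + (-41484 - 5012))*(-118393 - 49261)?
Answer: 314604680220173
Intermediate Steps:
b(k) = -2 - 10*k
s = 5980050526 (s = -(117834 + (-41484 - 5012))*(-118393 - 49261)/2 = -(117834 - 46496)*(-167654)/2 = -35669*(-167654) = -½*(-11960101052) = 5980050526)
L = 314604680035676 (L = (5980050526 + (-2 - 10*(-384)))*(-131113 + 183722) = (5980050526 + (-2 + 3840))*52609 = (5980050526 + 3838)*52609 = 5980054364*52609 = 314604680035676)
184497 + L = 184497 + 314604680035676 = 314604680220173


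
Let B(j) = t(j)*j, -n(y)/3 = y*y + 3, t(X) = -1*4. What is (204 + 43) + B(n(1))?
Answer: 295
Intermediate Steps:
t(X) = -4
n(y) = -9 - 3*y² (n(y) = -3*(y*y + 3) = -3*(y² + 3) = -3*(3 + y²) = -9 - 3*y²)
B(j) = -4*j
(204 + 43) + B(n(1)) = (204 + 43) - 4*(-9 - 3*1²) = 247 - 4*(-9 - 3*1) = 247 - 4*(-9 - 3) = 247 - 4*(-12) = 247 + 48 = 295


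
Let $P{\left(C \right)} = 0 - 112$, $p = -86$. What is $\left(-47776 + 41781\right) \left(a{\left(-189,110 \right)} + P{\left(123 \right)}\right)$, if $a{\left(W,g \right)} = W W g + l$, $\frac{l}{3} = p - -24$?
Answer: $-23554426940$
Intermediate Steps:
$l = -186$ ($l = 3 \left(-86 - -24\right) = 3 \left(-86 + 24\right) = 3 \left(-62\right) = -186$)
$P{\left(C \right)} = -112$ ($P{\left(C \right)} = 0 - 112 = -112$)
$a{\left(W,g \right)} = -186 + g W^{2}$ ($a{\left(W,g \right)} = W W g - 186 = W^{2} g - 186 = g W^{2} - 186 = -186 + g W^{2}$)
$\left(-47776 + 41781\right) \left(a{\left(-189,110 \right)} + P{\left(123 \right)}\right) = \left(-47776 + 41781\right) \left(\left(-186 + 110 \left(-189\right)^{2}\right) - 112\right) = - 5995 \left(\left(-186 + 110 \cdot 35721\right) - 112\right) = - 5995 \left(\left(-186 + 3929310\right) - 112\right) = - 5995 \left(3929124 - 112\right) = \left(-5995\right) 3929012 = -23554426940$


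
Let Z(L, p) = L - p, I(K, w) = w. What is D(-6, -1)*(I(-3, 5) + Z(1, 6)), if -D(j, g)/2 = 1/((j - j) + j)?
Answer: 0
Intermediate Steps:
D(j, g) = -2/j (D(j, g) = -2/((j - j) + j) = -2/(0 + j) = -2/j)
D(-6, -1)*(I(-3, 5) + Z(1, 6)) = (-2/(-6))*(5 + (1 - 1*6)) = (-2*(-⅙))*(5 + (1 - 6)) = (5 - 5)/3 = (⅓)*0 = 0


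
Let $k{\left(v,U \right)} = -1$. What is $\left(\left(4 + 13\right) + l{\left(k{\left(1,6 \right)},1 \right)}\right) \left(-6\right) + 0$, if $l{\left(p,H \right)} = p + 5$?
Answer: $-126$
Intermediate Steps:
$l{\left(p,H \right)} = 5 + p$
$\left(\left(4 + 13\right) + l{\left(k{\left(1,6 \right)},1 \right)}\right) \left(-6\right) + 0 = \left(\left(4 + 13\right) + \left(5 - 1\right)\right) \left(-6\right) + 0 = \left(17 + 4\right) \left(-6\right) + 0 = 21 \left(-6\right) + 0 = -126 + 0 = -126$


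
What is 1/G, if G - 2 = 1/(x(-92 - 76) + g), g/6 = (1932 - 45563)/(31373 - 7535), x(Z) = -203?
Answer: 850150/1696327 ≈ 0.50117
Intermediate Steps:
g = -43631/3973 (g = 6*((1932 - 45563)/(31373 - 7535)) = 6*(-43631/23838) = -43631/3973 ≈ -10.982)
G = 1696327/850150 (G = 2 + 1/(-203 - 43631/3973) = 2 + 1/(-850150/3973) = 2 - 3973/850150 = 1696327/850150 ≈ 1.9953)
1/G = 1/(1696327/850150) = 850150/1696327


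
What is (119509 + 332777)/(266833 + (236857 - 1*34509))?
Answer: 452286/469181 ≈ 0.96399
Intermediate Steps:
(119509 + 332777)/(266833 + (236857 - 1*34509)) = 452286/(266833 + (236857 - 34509)) = 452286/(266833 + 202348) = 452286/469181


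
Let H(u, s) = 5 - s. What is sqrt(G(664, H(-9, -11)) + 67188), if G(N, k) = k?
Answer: 2*sqrt(16801) ≈ 259.24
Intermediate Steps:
sqrt(G(664, H(-9, -11)) + 67188) = sqrt((5 - 1*(-11)) + 67188) = sqrt((5 + 11) + 67188) = sqrt(16 + 67188) = sqrt(67204) = 2*sqrt(16801)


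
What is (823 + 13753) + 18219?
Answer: 32795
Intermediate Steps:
(823 + 13753) + 18219 = 14576 + 18219 = 32795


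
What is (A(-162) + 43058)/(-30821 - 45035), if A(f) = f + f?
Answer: -21367/37928 ≈ -0.56336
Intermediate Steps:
A(f) = 2*f
(A(-162) + 43058)/(-30821 - 45035) = (2*(-162) + 43058)/(-30821 - 45035) = (-324 + 43058)/(-75856) = 42734*(-1/75856) = -21367/37928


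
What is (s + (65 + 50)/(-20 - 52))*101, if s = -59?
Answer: -440663/72 ≈ -6120.3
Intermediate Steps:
(s + (65 + 50)/(-20 - 52))*101 = (-59 + (65 + 50)/(-20 - 52))*101 = (-59 + 115/(-72))*101 = (-59 + 115*(-1/72))*101 = (-59 - 115/72)*101 = -4363/72*101 = -440663/72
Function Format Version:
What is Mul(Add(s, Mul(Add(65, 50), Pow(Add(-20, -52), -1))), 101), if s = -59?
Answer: Rational(-440663, 72) ≈ -6120.3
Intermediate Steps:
Mul(Add(s, Mul(Add(65, 50), Pow(Add(-20, -52), -1))), 101) = Mul(Add(-59, Mul(Add(65, 50), Pow(Add(-20, -52), -1))), 101) = Mul(Add(-59, Mul(115, Pow(-72, -1))), 101) = Mul(Add(-59, Mul(115, Rational(-1, 72))), 101) = Mul(Add(-59, Rational(-115, 72)), 101) = Mul(Rational(-4363, 72), 101) = Rational(-440663, 72)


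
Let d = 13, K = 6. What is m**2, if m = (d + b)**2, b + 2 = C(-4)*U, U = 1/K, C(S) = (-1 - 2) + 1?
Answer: 1048576/81 ≈ 12945.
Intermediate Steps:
C(S) = -2 (C(S) = -3 + 1 = -2)
U = 1/6 ≈ 0.16667
b = -7/3 (b = -2 - 2*1/6 = -2 - 1/3 = -7/3 ≈ -2.3333)
m = 1024/9 (m = (13 - 7/3)**2 = (32/3)**2 = 1024/9 ≈ 113.78)
m**2 = (1024/9)**2 = 1048576/81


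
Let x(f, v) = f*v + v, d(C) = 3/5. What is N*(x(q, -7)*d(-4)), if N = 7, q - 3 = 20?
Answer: -3528/5 ≈ -705.60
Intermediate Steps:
q = 23 (q = 3 + 20 = 23)
d(C) = 3/5 (d(C) = 3*(1/5) = 3/5)
x(f, v) = v + f*v
N*(x(q, -7)*d(-4)) = 7*(-7*(1 + 23)*(3/5)) = 7*(-7*24*(3/5)) = 7*(-168*3/5) = 7*(-504/5) = -3528/5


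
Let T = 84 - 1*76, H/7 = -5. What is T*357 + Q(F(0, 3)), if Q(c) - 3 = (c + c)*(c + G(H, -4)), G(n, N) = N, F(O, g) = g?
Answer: 2853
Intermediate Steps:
H = -35 (H = 7*(-5) = -35)
T = 8 (T = 84 - 76 = 8)
Q(c) = 3 + 2*c*(-4 + c) (Q(c) = 3 + (c + c)*(c - 4) = 3 + (2*c)*(-4 + c) = 3 + 2*c*(-4 + c))
T*357 + Q(F(0, 3)) = 8*357 + (3 - 8*3 + 2*3**2) = 2856 + (3 - 24 + 2*9) = 2856 + (3 - 24 + 18) = 2856 - 3 = 2853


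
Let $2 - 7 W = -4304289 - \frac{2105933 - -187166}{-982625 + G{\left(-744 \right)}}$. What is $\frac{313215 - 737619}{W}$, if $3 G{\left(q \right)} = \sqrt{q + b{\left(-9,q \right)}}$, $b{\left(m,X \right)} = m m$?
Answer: $- \frac{37040408812730490004499508}{53666052645845176728009029} - \frac{6812402715972 i \sqrt{663}}{53666052645845176728009029} \approx -0.6902 - 3.2686 \cdot 10^{-12} i$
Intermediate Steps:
$b{\left(m,X \right)} = m^{2}$
$G{\left(q \right)} = \frac{\sqrt{81 + q}}{3}$ ($G{\left(q \right)} = \frac{\sqrt{q + \left(-9\right)^{2}}}{3} = \frac{\sqrt{q + 81}}{3} = \frac{\sqrt{81 + q}}{3}$)
$W = \frac{4304291}{7} + \frac{2293099}{7 \left(-982625 + \frac{i \sqrt{663}}{3}\right)}$ ($W = \frac{2}{7} - \frac{-4304289 - \frac{2105933 - -187166}{-982625 + \frac{\sqrt{81 - 744}}{3}}}{7} = \frac{2}{7} - \frac{-4304289 - \frac{2105933 + 187166}{-982625 + \frac{\sqrt{-663}}{3}}}{7} = \frac{2}{7} - \frac{-4304289 - \frac{2293099}{-982625 + \frac{i \sqrt{663}}{3}}}{7} = \frac{2}{7} + \left(\frac{4304289}{7} + \frac{2293099}{7 \left(-982625 + \frac{i \sqrt{663}}{3}\right)}\right) = \frac{4304291}{7} + \frac{2293099}{7 \left(-982625 + \frac{i \sqrt{663}}{3}\right)} \approx 6.149 \cdot 10^{5} - 2.912 \cdot 10^{-6} i$)
$\frac{313215 - 737619}{W} = \frac{313215 - 737619}{\frac{12468042179732549311}{20276589704672} - \frac{2293099 i \sqrt{663}}{20276589704672}} = - \frac{424404}{\frac{12468042179732549311}{20276589704672} - \frac{2293099 i \sqrt{663}}{20276589704672}}$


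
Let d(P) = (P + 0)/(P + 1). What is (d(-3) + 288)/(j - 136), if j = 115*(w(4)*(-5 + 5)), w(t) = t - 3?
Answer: -579/272 ≈ -2.1287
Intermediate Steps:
w(t) = -3 + t
d(P) = P/(1 + P)
j = 0 (j = 115*((-3 + 4)*(-5 + 5)) = 115*(1*0) = 115*0 = 0)
(d(-3) + 288)/(j - 136) = (-3/(1 - 3) + 288)/(0 - 136) = (-3/(-2) + 288)/(-136) = (-3*(-½) + 288)*(-1/136) = (3/2 + 288)*(-1/136) = (579/2)*(-1/136) = -579/272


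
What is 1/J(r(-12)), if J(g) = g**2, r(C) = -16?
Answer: 1/256 ≈ 0.0039063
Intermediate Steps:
1/J(r(-12)) = 1/((-16)**2) = 1/256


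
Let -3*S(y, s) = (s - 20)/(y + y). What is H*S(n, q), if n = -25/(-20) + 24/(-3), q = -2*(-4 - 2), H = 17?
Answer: -272/81 ≈ -3.3580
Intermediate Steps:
q = 12 (q = -2*(-6) = 12)
n = -27/4 (n = -25*(-1/20) + 24*(-⅓) = 5/4 - 8 = -27/4 ≈ -6.7500)
S(y, s) = -(-20 + s)/(6*y) (S(y, s) = -(s - 20)/(3*(y + y)) = -(-20 + s)/(3*(2*y)) = -(-20 + s)*1/(2*y)/3 = -(-20 + s)/(6*y))
H*S(n, q) = 17*((20 - 1*12)/(6*(-27/4))) = 17*((⅙)*(-4/27)*(20 - 12)) = 17*((⅙)*(-4/27)*8) = 17*(-16/81) = -272/81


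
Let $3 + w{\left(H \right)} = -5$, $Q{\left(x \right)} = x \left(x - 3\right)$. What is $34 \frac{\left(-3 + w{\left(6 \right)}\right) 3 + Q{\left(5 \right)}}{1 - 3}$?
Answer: $391$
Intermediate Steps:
$Q{\left(x \right)} = x \left(-3 + x\right)$
$w{\left(H \right)} = -8$ ($w{\left(H \right)} = -3 - 5 = -8$)
$34 \frac{\left(-3 + w{\left(6 \right)}\right) 3 + Q{\left(5 \right)}}{1 - 3} = 34 \frac{\left(-3 - 8\right) 3 + 5 \left(-3 + 5\right)}{1 - 3} = 34 \frac{\left(-11\right) 3 + 5 \cdot 2}{-2} = 34 \left(-33 + 10\right) \left(- \frac{1}{2}\right) = 34 \left(\left(-23\right) \left(- \frac{1}{2}\right)\right) = 34 \cdot \frac{23}{2} = 391$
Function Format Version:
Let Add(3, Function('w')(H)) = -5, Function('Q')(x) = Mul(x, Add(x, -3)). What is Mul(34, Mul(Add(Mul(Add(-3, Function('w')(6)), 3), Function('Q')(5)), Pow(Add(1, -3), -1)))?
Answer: 391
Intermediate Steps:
Function('Q')(x) = Mul(x, Add(-3, x))
Function('w')(H) = -8 (Function('w')(H) = Add(-3, -5) = -8)
Mul(34, Mul(Add(Mul(Add(-3, Function('w')(6)), 3), Function('Q')(5)), Pow(Add(1, -3), -1))) = Mul(34, Mul(Add(Mul(Add(-3, -8), 3), Mul(5, Add(-3, 5))), Pow(Add(1, -3), -1))) = Mul(34, Mul(Add(Mul(-11, 3), Mul(5, 2)), Pow(-2, -1))) = Mul(34, Mul(Add(-33, 10), Rational(-1, 2))) = Mul(34, Mul(-23, Rational(-1, 2))) = Mul(34, Rational(23, 2)) = 391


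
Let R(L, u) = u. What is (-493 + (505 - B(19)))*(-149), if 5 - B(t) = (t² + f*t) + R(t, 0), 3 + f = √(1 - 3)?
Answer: -46339 - 2831*I*√2 ≈ -46339.0 - 4003.6*I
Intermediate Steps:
f = -3 + I*√2 (f = -3 + √(1 - 3) = -3 + √(-2) = -3 + I*√2 ≈ -3.0 + 1.4142*I)
B(t) = 5 - t² - t*(-3 + I*√2) (B(t) = 5 - ((t² + (-3 + I*√2)*t) + 0) = 5 - ((t² + t*(-3 + I*√2)) + 0) = 5 - (t² + t*(-3 + I*√2)) = 5 + (-t² - t*(-3 + I*√2)) = 5 - t² - t*(-3 + I*√2))
(-493 + (505 - B(19)))*(-149) = (-493 + (505 - (5 - 1*19² + 19*(3 - I*√2))))*(-149) = (-493 + (505 - (5 - 1*361 + (57 - 19*I*√2))))*(-149) = (-493 + (505 - (5 - 361 + (57 - 19*I*√2))))*(-149) = (-493 + (505 - (-299 - 19*I*√2)))*(-149) = (-493 + (505 + (299 + 19*I*√2)))*(-149) = (-493 + (804 + 19*I*√2))*(-149) = (311 + 19*I*√2)*(-149) = -46339 - 2831*I*√2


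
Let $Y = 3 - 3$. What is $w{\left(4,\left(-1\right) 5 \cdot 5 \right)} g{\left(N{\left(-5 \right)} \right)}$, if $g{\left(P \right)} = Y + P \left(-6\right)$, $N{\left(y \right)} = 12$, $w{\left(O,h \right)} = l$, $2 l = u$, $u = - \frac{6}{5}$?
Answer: $\frac{216}{5} \approx 43.2$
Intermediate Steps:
$u = - \frac{6}{5}$ ($u = \left(-6\right) \frac{1}{5} = - \frac{6}{5} \approx -1.2$)
$Y = 0$
$l = - \frac{3}{5}$ ($l = \frac{1}{2} \left(- \frac{6}{5}\right) = - \frac{3}{5} \approx -0.6$)
$w{\left(O,h \right)} = - \frac{3}{5}$
$g{\left(P \right)} = - 6 P$ ($g{\left(P \right)} = 0 + P \left(-6\right) = 0 - 6 P = - 6 P$)
$w{\left(4,\left(-1\right) 5 \cdot 5 \right)} g{\left(N{\left(-5 \right)} \right)} = - \frac{3 \left(\left(-6\right) 12\right)}{5} = \left(- \frac{3}{5}\right) \left(-72\right) = \frac{216}{5}$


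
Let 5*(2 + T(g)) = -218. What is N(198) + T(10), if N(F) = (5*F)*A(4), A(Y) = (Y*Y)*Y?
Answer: 316572/5 ≈ 63314.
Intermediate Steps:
T(g) = -228/5 (T(g) = -2 + (⅕)*(-218) = -2 - 218/5 = -228/5)
A(Y) = Y³ (A(Y) = Y²*Y = Y³)
N(F) = 320*F (N(F) = (5*F)*4³ = (5*F)*64 = 320*F)
N(198) + T(10) = 320*198 - 228/5 = 63360 - 228/5 = 316572/5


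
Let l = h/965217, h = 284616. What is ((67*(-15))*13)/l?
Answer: -20913035/472 ≈ -44307.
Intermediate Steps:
l = 94872/321739 (l = 284616/965217 = 284616*(1/965217) = 94872/321739 ≈ 0.29487)
((67*(-15))*13)/l = ((67*(-15))*13)/(94872/321739) = -1005*13*(321739/94872) = -13065*321739/94872 = -20913035/472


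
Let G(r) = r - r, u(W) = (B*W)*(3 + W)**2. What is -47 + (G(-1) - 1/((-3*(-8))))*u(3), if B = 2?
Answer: -56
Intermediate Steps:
u(W) = 2*W*(3 + W)**2 (u(W) = (2*W)*(3 + W)**2 = 2*W*(3 + W)**2)
G(r) = 0
-47 + (G(-1) - 1/((-3*(-8))))*u(3) = -47 + (0 - 1/((-3*(-8))))*(2*3*(3 + 3)**2) = -47 + (0 - 1/24)*(2*3*6**2) = -47 + (0 - 1*1/24)*(2*3*36) = -47 + (0 - 1/24)*216 = -47 - 1/24*216 = -47 - 9 = -56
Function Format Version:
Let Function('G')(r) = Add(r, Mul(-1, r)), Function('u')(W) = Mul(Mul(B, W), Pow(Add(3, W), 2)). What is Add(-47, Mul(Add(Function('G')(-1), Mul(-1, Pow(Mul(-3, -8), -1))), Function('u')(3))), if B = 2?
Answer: -56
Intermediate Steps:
Function('u')(W) = Mul(2, W, Pow(Add(3, W), 2)) (Function('u')(W) = Mul(Mul(2, W), Pow(Add(3, W), 2)) = Mul(2, W, Pow(Add(3, W), 2)))
Function('G')(r) = 0
Add(-47, Mul(Add(Function('G')(-1), Mul(-1, Pow(Mul(-3, -8), -1))), Function('u')(3))) = Add(-47, Mul(Add(0, Mul(-1, Pow(Mul(-3, -8), -1))), Mul(2, 3, Pow(Add(3, 3), 2)))) = Add(-47, Mul(Add(0, Mul(-1, Pow(24, -1))), Mul(2, 3, Pow(6, 2)))) = Add(-47, Mul(Add(0, Mul(-1, Rational(1, 24))), Mul(2, 3, 36))) = Add(-47, Mul(Add(0, Rational(-1, 24)), 216)) = Add(-47, Mul(Rational(-1, 24), 216)) = Add(-47, -9) = -56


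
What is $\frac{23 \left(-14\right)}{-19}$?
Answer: $\frac{322}{19} \approx 16.947$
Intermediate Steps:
$\frac{23 \left(-14\right)}{-19} = \left(-322\right) \left(- \frac{1}{19}\right) = \frac{322}{19}$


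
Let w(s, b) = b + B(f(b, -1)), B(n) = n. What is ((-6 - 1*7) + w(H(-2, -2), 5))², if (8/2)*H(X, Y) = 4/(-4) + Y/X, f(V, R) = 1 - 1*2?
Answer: 81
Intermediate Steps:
f(V, R) = -1 (f(V, R) = 1 - 2 = -1)
H(X, Y) = -¼ + Y/(4*X) (H(X, Y) = (4/(-4) + Y/X)/4 = (4*(-¼) + Y/X)/4 = (-1 + Y/X)/4 = -¼ + Y/(4*X))
w(s, b) = -1 + b (w(s, b) = b - 1 = -1 + b)
((-6 - 1*7) + w(H(-2, -2), 5))² = ((-6 - 1*7) + (-1 + 5))² = ((-6 - 7) + 4)² = (-13 + 4)² = (-9)² = 81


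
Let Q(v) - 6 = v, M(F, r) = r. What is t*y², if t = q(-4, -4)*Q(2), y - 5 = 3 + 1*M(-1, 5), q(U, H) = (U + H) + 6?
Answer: -2704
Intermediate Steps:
q(U, H) = 6 + H + U (q(U, H) = (H + U) + 6 = 6 + H + U)
Q(v) = 6 + v
y = 13 (y = 5 + (3 + 1*5) = 5 + (3 + 5) = 5 + 8 = 13)
t = -16 (t = (6 - 4 - 4)*(6 + 2) = -2*8 = -16)
t*y² = -16*13² = -16*169 = -2704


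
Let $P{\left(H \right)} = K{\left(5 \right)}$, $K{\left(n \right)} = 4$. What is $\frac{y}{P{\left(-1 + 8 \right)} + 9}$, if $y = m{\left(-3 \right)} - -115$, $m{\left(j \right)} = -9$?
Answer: $\frac{106}{13} \approx 8.1538$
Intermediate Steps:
$P{\left(H \right)} = 4$
$y = 106$ ($y = -9 - -115 = -9 + 115 = 106$)
$\frac{y}{P{\left(-1 + 8 \right)} + 9} = \frac{106}{4 + 9} = \frac{106}{13}$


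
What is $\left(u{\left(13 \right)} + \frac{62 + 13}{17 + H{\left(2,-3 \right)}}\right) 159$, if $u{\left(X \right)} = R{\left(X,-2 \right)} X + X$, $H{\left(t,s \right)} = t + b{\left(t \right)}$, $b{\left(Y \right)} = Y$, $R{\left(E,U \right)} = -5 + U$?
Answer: $- \frac{82839}{7} \approx -11834.0$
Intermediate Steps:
$H{\left(t,s \right)} = 2 t$ ($H{\left(t,s \right)} = t + t = 2 t$)
$u{\left(X \right)} = - 6 X$ ($u{\left(X \right)} = \left(-5 - 2\right) X + X = - 7 X + X = - 6 X$)
$\left(u{\left(13 \right)} + \frac{62 + 13}{17 + H{\left(2,-3 \right)}}\right) 159 = \left(\left(-6\right) 13 + \frac{62 + 13}{17 + 2 \cdot 2}\right) 159 = \left(-78 + \frac{75}{17 + 4}\right) 159 = \left(-78 + \frac{75}{21}\right) 159 = \left(-78 + 75 \cdot \frac{1}{21}\right) 159 = \left(-78 + \frac{25}{7}\right) 159 = \left(- \frac{521}{7}\right) 159 = - \frac{82839}{7}$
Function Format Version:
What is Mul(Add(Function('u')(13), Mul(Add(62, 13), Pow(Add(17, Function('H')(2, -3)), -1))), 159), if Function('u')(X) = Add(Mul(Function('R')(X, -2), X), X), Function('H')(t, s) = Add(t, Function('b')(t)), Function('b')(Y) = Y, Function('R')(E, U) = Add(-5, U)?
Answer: Rational(-82839, 7) ≈ -11834.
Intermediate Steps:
Function('H')(t, s) = Mul(2, t) (Function('H')(t, s) = Add(t, t) = Mul(2, t))
Function('u')(X) = Mul(-6, X) (Function('u')(X) = Add(Mul(Add(-5, -2), X), X) = Add(Mul(-7, X), X) = Mul(-6, X))
Mul(Add(Function('u')(13), Mul(Add(62, 13), Pow(Add(17, Function('H')(2, -3)), -1))), 159) = Mul(Add(Mul(-6, 13), Mul(Add(62, 13), Pow(Add(17, Mul(2, 2)), -1))), 159) = Mul(Add(-78, Mul(75, Pow(Add(17, 4), -1))), 159) = Mul(Add(-78, Mul(75, Pow(21, -1))), 159) = Mul(Add(-78, Mul(75, Rational(1, 21))), 159) = Mul(Add(-78, Rational(25, 7)), 159) = Mul(Rational(-521, 7), 159) = Rational(-82839, 7)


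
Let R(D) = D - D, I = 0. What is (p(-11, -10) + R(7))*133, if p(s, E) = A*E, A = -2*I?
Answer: 0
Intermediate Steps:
R(D) = 0
A = 0 (A = -2*0 = 0)
p(s, E) = 0 (p(s, E) = 0*E = 0)
(p(-11, -10) + R(7))*133 = (0 + 0)*133 = 0*133 = 0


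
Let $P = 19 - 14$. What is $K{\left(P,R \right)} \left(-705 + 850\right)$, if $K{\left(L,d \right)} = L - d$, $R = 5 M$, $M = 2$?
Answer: $-725$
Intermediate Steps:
$P = 5$
$R = 10$ ($R = 5 \cdot 2 = 10$)
$K{\left(P,R \right)} \left(-705 + 850\right) = \left(5 - 10\right) \left(-705 + 850\right) = \left(5 - 10\right) 145 = \left(-5\right) 145 = -725$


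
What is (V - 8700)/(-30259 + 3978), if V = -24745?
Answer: 33445/26281 ≈ 1.2726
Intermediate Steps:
(V - 8700)/(-30259 + 3978) = (-24745 - 8700)/(-30259 + 3978) = -33445/(-26281) = -33445*(-1/26281) = 33445/26281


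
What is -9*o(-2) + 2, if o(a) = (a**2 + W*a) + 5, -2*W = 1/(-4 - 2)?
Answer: -155/2 ≈ -77.500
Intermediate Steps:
W = 1/12 (W = -1/(2*(-4 - 2)) = -1/2/(-6) = -1/2*(-1/6) = 1/12 ≈ 0.083333)
o(a) = 5 + a**2 + a/12 (o(a) = (a**2 + a/12) + 5 = 5 + a**2 + a/12)
-9*o(-2) + 2 = -9*(5 + (-2)**2 + (1/12)*(-2)) + 2 = -9*(5 + 4 - 1/6) + 2 = -9*53/6 + 2 = -159/2 + 2 = -155/2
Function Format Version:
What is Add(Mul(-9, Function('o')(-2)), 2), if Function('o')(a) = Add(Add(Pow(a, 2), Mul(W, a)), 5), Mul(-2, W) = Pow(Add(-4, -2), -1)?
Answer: Rational(-155, 2) ≈ -77.500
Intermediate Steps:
W = Rational(1, 12) (W = Mul(Rational(-1, 2), Pow(Add(-4, -2), -1)) = Mul(Rational(-1, 2), Pow(-6, -1)) = Mul(Rational(-1, 2), Rational(-1, 6)) = Rational(1, 12) ≈ 0.083333)
Function('o')(a) = Add(5, Pow(a, 2), Mul(Rational(1, 12), a)) (Function('o')(a) = Add(Add(Pow(a, 2), Mul(Rational(1, 12), a)), 5) = Add(5, Pow(a, 2), Mul(Rational(1, 12), a)))
Add(Mul(-9, Function('o')(-2)), 2) = Add(Mul(-9, Add(5, Pow(-2, 2), Mul(Rational(1, 12), -2))), 2) = Add(Mul(-9, Add(5, 4, Rational(-1, 6))), 2) = Add(Mul(-9, Rational(53, 6)), 2) = Add(Rational(-159, 2), 2) = Rational(-155, 2)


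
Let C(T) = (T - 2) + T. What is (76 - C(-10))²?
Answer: 9604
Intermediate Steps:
C(T) = -2 + 2*T (C(T) = (-2 + T) + T = -2 + 2*T)
(76 - C(-10))² = (76 - (-2 + 2*(-10)))² = (76 - (-2 - 20))² = (76 - 1*(-22))² = (76 + 22)² = 98² = 9604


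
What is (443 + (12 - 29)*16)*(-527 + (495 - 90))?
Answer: -20862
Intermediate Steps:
(443 + (12 - 29)*16)*(-527 + (495 - 90)) = (443 - 17*16)*(-527 + 405) = (443 - 272)*(-122) = 171*(-122) = -20862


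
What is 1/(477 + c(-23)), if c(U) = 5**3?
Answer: 1/602 ≈ 0.0016611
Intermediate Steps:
c(U) = 125
1/(477 + c(-23)) = 1/(477 + 125) = 1/602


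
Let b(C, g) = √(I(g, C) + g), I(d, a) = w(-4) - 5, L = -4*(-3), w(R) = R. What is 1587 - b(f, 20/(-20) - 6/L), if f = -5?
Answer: 1587 - I*√42/2 ≈ 1587.0 - 3.2404*I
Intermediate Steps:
L = 12
I(d, a) = -9 (I(d, a) = -4 - 5 = -9)
b(C, g) = √(-9 + g)
1587 - b(f, 20/(-20) - 6/L) = 1587 - √(-9 + (20/(-20) - 6/12)) = 1587 - √(-9 + (20*(-1/20) - 6*1/12)) = 1587 - √(-9 + (-1 - ½)) = 1587 - √(-9 - 3/2) = 1587 - √(-21/2) = 1587 - I*√42/2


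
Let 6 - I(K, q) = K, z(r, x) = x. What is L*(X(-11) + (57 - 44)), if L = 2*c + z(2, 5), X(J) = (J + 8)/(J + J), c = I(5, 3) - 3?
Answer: 289/22 ≈ 13.136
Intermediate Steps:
I(K, q) = 6 - K
c = -2 (c = (6 - 1*5) - 3 = (6 - 5) - 3 = 1 - 3 = -2)
X(J) = (8 + J)/(2*J) (X(J) = (8 + J)/((2*J)) = (8 + J)*(1/(2*J)) = (8 + J)/(2*J))
L = 1 (L = 2*(-2) + 5 = -4 + 5 = 1)
L*(X(-11) + (57 - 44)) = 1*((½)*(8 - 11)/(-11) + (57 - 44)) = 1*((½)*(-1/11)*(-3) + 13) = 1*(3/22 + 13) = 1*(289/22) = 289/22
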